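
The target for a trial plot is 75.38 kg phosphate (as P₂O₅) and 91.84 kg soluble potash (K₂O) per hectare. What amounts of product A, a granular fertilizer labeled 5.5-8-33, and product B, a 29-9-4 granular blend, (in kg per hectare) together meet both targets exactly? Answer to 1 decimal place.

198.1 kg product A, 661.4 kg product B

Per-hectare balance (a = product A, b = product B):
P₂O₅: 0.08·a + 0.09·b = 75.38
K₂O: 0.33·a + 0.04·b = 91.84
Solving simultaneously: a = 198.128, b = 661.442.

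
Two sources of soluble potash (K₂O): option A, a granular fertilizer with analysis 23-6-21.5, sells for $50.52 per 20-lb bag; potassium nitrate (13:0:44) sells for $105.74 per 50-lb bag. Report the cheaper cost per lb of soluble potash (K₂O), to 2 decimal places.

$4.81 per lb K₂O (potassium nitrate)

option A: K₂O per bag = 20 × 21.5% = 4.3 lb; cost = 50.52 / 4.3 = $11.7488/lb K₂O.
potassium nitrate: K₂O per bag = 50 × 44% = 22 lb; cost = 105.74 / 22 = $4.8064/lb K₂O.
potassium nitrate is cheaper.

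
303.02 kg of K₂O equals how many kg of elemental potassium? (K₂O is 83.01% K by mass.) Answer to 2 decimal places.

K = 303.02 × 0.8301 = 251.537 kg.

251.54 kg K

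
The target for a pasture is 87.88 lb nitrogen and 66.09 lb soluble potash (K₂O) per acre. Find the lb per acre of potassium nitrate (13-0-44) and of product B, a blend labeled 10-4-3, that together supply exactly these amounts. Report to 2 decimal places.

99.07 lb potassium nitrate, 750.01 lb product B

Per-acre balance (a = potassium nitrate, b = product B):
N: 0.13·a + 0.1·b = 87.88
K₂O: 0.44·a + 0.03·b = 66.09
Eliminate a: (row1) − 0.13/0.44·(row2) → 0.0911364·b = 68.3534, so b = 750.012.
Back-substitute: a = (87.88 − 0.1·750.012) / 0.13 = 99.0673.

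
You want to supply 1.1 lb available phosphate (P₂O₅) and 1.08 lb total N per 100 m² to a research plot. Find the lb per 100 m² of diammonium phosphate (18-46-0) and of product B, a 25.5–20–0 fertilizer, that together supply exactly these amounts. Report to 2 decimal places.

Let a = lb of diammonium phosphate, b = lb of product B (per 100 m²).
P₂O₅: 0.46·a + 0.2·b = 1.1
N: 0.18·a + 0.255·b = 1.08
Eliminate b: (row1) − 0.2/0.255·(row2) → 0.318824·a = 0.252941, so a = 0.793358.
Then b = (1.08 − 0.18·0.793358) / 0.255 = 3.67528.

0.79 lb diammonium phosphate, 3.68 lb product B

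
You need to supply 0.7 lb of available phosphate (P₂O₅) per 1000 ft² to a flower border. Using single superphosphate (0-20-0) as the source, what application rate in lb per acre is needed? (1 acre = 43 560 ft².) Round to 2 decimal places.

152.46 lb of product per acre

Product per 1000 ft² = 0.7 / 20% = 3.5 lb.
Convert to per acre: 3.5 × 43.56 = 152.46 lb.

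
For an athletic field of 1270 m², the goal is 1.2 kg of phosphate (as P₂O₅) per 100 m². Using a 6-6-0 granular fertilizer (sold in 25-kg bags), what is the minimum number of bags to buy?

Product per 100 m² = 1.2 / 6% = 20 kg.
Total product = 20 × 1270 / 100 = 254 kg.
Bags = ⌈254 / 25⌉ = 11.

11 bags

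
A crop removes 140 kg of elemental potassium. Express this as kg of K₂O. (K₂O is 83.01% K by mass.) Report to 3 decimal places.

168.654 kg K₂O

K₂O = 140 / 0.8301 = 168.6544 kg.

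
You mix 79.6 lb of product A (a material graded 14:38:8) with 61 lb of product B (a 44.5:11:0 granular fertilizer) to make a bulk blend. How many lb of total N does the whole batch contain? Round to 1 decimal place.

38.3 lb N

N mass = 14%×79.6 + 44.5%×61 = 38.289 lb.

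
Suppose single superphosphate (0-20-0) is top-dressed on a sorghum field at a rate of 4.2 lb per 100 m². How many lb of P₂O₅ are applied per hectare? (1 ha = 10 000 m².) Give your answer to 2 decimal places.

P₂O₅ per 100 m² = 4.2 × 20% = 0.84 lb.
Convert to per hectare: 0.84 × 100 = 84 lb.

84.00 lb P₂O₅ per hectare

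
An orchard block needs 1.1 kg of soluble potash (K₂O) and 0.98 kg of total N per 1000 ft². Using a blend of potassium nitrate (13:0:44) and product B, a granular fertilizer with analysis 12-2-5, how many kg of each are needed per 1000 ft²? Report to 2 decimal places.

1.79 kg potassium nitrate, 6.22 kg product B

With a, b = kg per 1000 ft² of potassium nitrate and product B:
K₂O: 0.44·a + 0.05·b = 1.1
N: 0.13·a + 0.12·b = 0.98
From row1: a = (1.1 − 0.05·b) / 0.44.
Into row2: 0.13·(1.1 − 0.05·b)/0.44 + 0.12·b = 0.98 → b = 6.22462, a = 1.79266.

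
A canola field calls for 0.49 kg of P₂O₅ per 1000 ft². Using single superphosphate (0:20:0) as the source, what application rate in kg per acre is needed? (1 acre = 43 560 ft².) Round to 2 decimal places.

Product per 1000 ft² = 0.49 / 20% = 2.45 kg.
Convert to per acre: 2.45 × 43.56 = 106.722 kg.

106.72 kg of product per acre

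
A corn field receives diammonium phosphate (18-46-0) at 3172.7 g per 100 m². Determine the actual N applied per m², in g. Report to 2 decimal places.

nitrogen per 100 m² = 3172.7 × 18% = 571.086 g.
Convert to per m²: 571.086 × 0.01 = 5.71086 g.

5.71 g N per sq m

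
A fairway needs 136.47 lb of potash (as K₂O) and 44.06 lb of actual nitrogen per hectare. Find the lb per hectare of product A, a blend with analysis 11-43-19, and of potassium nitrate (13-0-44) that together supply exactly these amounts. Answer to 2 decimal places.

69.42 lb product A, 280.18 lb potassium nitrate

With a, b = lb per hectare of product A and potassium nitrate:
K₂O: 0.19·a + 0.44·b = 136.47
N: 0.11·a + 0.13·b = 44.06
From row1: a = (136.47 − 0.44·b) / 0.19.
Into row2: 0.11·(136.47 − 0.44·b)/0.19 + 0.13·b = 44.06 → b = 280.181, a = 69.4219.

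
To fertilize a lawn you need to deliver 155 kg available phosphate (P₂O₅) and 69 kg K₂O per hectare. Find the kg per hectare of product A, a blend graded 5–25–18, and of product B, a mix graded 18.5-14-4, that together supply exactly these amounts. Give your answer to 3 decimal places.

227.632 kg product A, 700.658 kg product B

Per-hectare balance (a = product A, b = product B):
P₂O₅: 0.25·a + 0.14·b = 155
K₂O: 0.18·a + 0.04·b = 69
Eliminate b: (row1) − 0.14/0.04·(row2) → -0.38·a = -86.5, so a = 227.6316.
Then b = (69 − 0.18·227.6316) / 0.04 = 700.6579.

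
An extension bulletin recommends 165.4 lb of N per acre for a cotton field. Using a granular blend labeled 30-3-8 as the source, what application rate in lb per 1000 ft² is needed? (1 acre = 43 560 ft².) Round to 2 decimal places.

Product per acre = 165.4 / 30% = 551.333 lb.
Convert to per 1000 ft²: 551.333 × 0.0229568 = 12.6569 lb.

12.66 lb of product per thousand sq ft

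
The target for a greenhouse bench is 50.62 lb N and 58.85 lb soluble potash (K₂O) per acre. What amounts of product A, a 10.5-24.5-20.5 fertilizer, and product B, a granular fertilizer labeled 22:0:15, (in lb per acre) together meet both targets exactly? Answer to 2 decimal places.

Per-acre balance (a = product A, b = product B):
N: 0.105·a + 0.22·b = 50.62
K₂O: 0.205·a + 0.15·b = 58.85
Solving simultaneously: a = 182.419, b = 143.027.

182.42 lb product A, 143.03 lb product B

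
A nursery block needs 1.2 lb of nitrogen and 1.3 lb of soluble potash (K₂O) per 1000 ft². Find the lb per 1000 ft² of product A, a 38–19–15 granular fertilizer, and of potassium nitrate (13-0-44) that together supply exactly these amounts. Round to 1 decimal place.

Per-1000 ft² balance (a = product A, b = potassium nitrate):
N: 0.38·a + 0.13·b = 1.2
K₂O: 0.15·a + 0.44·b = 1.3
From row1: a = (1.2 − 0.13·b) / 0.38.
Into row2: 0.15·(1.2 − 0.13·b)/0.38 + 0.44·b = 1.3 → b = 2.12593, a = 2.4306.

2.4 lb product A, 2.1 lb potassium nitrate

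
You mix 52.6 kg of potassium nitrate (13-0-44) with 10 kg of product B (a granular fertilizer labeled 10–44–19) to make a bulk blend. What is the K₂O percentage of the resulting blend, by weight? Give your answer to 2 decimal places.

Total mass = 52.6 + 10 = 62.6 kg.
K₂O mass = 44%×52.6 + 19%×10 = 25.044 kg.
% K₂O = 25.044 / 62.6 = 40.0064%.

40.01% K₂O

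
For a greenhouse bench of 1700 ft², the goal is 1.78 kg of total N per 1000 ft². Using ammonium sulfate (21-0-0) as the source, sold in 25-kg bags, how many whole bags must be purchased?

Product per 1000 ft² = 1.78 / 21% = 8.47619 kg.
Total product = 8.47619 × 1700 / 1000 = 14.4095 kg.
Bags = ⌈14.4095 / 25⌉ = 1.

1 bags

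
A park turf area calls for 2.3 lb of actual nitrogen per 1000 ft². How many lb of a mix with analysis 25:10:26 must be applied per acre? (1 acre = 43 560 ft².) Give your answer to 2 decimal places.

400.75 lb of product per acre

Product per 1000 ft² = 2.3 / 25% = 9.2 lb.
Convert to per acre: 9.2 × 43.56 = 400.752 lb.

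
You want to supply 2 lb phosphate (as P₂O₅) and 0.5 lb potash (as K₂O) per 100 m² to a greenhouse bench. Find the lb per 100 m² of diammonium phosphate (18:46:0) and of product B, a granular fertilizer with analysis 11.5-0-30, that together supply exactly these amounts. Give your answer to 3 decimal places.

Let a = lb of diammonium phosphate, b = lb of product B (per 100 m²).
P₂O₅: 0.46·a + 0·b = 2
K₂O: 0·a + 0.3·b = 0.5
Solving simultaneously: a = 4.34783, b = 1.66667.

4.348 lb diammonium phosphate, 1.667 lb product B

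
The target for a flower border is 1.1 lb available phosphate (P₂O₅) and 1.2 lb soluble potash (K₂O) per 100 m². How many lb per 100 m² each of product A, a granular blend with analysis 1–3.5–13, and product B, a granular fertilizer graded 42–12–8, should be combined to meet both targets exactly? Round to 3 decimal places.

Per-100 m² balance (a = product A, b = product B):
P₂O₅: 0.035·a + 0.12·b = 1.1
K₂O: 0.13·a + 0.08·b = 1.2
Solving simultaneously: a = 4.375, b = 7.89063.

4.375 lb product A, 7.891 lb product B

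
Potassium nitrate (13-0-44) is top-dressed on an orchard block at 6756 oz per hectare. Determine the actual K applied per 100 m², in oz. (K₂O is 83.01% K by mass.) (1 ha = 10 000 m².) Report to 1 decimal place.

24.7 oz K per hundred sq m

K₂O per hectare = 6756 × 44% = 2972.64 oz.
Elemental K = 2972.64 × 0.8301 = 2467.59 oz per hectare.
Convert to per 100 m²: 2467.59 × 0.01 = 24.6759 oz.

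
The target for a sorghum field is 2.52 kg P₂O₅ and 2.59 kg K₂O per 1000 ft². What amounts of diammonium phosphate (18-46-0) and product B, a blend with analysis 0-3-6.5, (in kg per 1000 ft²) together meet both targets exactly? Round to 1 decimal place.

2.9 kg diammonium phosphate, 39.8 kg product B

Let a = kg of diammonium phosphate, b = kg of product B (per 1000 ft²).
P₂O₅: 0.46·a + 0.03·b = 2.52
K₂O: 0·a + 0.065·b = 2.59
Solving simultaneously: a = 2.8796, b = 39.8462.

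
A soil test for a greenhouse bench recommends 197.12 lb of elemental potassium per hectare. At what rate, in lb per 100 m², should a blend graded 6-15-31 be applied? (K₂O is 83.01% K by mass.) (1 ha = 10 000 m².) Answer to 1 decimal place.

7.7 lb of product per hundred sq m

As K₂O: 197.12 / 0.8301 = 237.465 lb per hectare.
Product per hectare = 237.465 / 31% = 766.017 lb.
Convert to per 100 m²: 766.017 × 0.01 = 7.66017 lb.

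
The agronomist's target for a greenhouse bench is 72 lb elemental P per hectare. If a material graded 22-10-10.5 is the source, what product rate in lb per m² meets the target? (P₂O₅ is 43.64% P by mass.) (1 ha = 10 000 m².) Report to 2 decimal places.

As P₂O₅: 72 / 0.4364 = 164.986 lb per hectare.
Product per hectare = 164.986 / 10% = 1649.86 lb.
Convert to per m²: 1649.86 × 0.0001 = 0.164986 lb.

0.16 lb of product per sq m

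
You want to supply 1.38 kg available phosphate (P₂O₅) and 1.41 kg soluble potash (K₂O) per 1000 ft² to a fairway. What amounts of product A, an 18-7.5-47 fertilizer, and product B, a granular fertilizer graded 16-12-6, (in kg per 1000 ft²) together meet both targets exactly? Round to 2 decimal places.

Per-1000 ft² balance (a = product A, b = product B):
P₂O₅: 0.075·a + 0.12·b = 1.38
K₂O: 0.47·a + 0.06·b = 1.41
Eliminate b: (row1) − 0.12/0.06·(row2) → -0.865·a = -1.44, so a = 1.66474.
Then b = (1.41 − 0.47·1.66474) / 0.06 = 10.4595.

1.66 kg product A, 10.46 kg product B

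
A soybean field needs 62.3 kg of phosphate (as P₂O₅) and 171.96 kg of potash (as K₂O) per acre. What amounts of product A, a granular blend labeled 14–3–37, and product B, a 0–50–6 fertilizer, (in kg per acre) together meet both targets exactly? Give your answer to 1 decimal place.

With a, b = kg per acre of product A and product B:
P₂O₅: 0.03·a + 0.5·b = 62.3
K₂O: 0.37·a + 0.06·b = 171.96
From row1: a = (62.3 − 0.5·b) / 0.03.
Into row2: 0.37·(62.3 − 0.5·b)/0.03 + 0.06·b = 171.96 → b = 97.6648, a = 448.919.

448.9 kg product A, 97.7 kg product B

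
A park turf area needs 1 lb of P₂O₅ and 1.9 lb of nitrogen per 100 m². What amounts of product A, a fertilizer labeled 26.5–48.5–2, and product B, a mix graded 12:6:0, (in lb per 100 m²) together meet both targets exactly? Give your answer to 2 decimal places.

Per-100 m² balance (a = product A, b = product B):
P₂O₅: 0.485·a + 0.06·b = 1
N: 0.265·a + 0.12·b = 1.9
Eliminate b: (row1) − 0.06/0.12·(row2) → 0.3525·a = 0.05, so a = 0.141844.
Then b = (1.9 − 0.265·0.141844) / 0.12 = 15.5201.

0.14 lb product A, 15.52 lb product B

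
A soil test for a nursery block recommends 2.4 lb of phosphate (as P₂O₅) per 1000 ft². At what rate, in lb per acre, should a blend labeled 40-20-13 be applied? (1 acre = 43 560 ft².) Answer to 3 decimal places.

Product per 1000 ft² = 2.4 / 20% = 12 lb.
Convert to per acre: 12 × 43.56 = 522.72 lb.

522.720 lb of product per acre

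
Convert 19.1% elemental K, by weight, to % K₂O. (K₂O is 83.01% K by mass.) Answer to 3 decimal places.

23.009% K₂O

%K₂O = 19.1 / 0.8301 = 23.0093%.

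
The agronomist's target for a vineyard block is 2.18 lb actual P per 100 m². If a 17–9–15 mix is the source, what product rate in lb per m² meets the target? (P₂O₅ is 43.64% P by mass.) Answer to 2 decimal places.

As P₂O₅: 2.18 / 0.4364 = 4.99542 lb per 100 m².
Product per 100 m² = 4.99542 / 9% = 55.5046 lb.
Convert to per m²: 55.5046 × 0.01 = 0.555046 lb.

0.56 lb of product per sq m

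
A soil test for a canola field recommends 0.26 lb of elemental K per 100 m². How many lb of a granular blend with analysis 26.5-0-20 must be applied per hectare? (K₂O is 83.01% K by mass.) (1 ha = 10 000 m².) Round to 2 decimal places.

As K₂O: 0.26 / 0.8301 = 0.313215 lb per 100 m².
Product per 100 m² = 0.313215 / 20% = 1.56608 lb.
Convert to per hectare: 1.56608 × 100 = 156.608 lb.

156.61 lb of product per hectare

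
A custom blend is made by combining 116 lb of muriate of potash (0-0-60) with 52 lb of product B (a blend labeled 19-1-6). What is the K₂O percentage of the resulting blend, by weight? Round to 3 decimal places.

43.286% K₂O

Total mass = 116 + 52 = 168 lb.
K₂O mass = 60%×116 + 6%×52 = 72.72 lb.
% K₂O = 72.72 / 168 = 43.2857%.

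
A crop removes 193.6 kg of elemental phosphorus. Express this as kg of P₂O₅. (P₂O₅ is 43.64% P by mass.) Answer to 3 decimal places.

P₂O₅ = 193.6 / 0.4364 = 443.6297 kg.

443.630 kg P₂O₅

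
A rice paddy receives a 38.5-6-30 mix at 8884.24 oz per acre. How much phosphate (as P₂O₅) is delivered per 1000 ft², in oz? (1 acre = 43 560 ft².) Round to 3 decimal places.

12.237 oz P₂O₅ per thousand sq ft

P₂O₅ per acre = 8884.24 × 6% = 533.054 oz.
Convert to per 1000 ft²: 533.054 × 0.0229568 = 12.2372 oz.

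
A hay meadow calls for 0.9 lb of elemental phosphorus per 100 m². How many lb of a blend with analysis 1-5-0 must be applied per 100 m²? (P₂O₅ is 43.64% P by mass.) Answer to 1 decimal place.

41.2 lb of product per hundred sq m

As P₂O₅: 0.9 / 0.4364 = 2.06233 lb per 100 m².
Product per 100 m² = 2.06233 / 5% = 41.2466 lb.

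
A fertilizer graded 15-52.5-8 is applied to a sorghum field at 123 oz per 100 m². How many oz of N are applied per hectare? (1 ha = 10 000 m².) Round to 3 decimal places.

1845.000 oz N per hectare

nitrogen per 100 m² = 123 × 15% = 18.45 oz.
Convert to per hectare: 18.45 × 100 = 1845 oz.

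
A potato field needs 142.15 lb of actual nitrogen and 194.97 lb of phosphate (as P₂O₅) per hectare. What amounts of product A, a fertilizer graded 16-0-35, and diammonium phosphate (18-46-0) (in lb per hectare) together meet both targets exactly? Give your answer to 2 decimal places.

Per-hectare balance (a = product A, b = diammonium phosphate):
N: 0.16·a + 0.18·b = 142.15
P₂O₅: 0·a + 0.46·b = 194.97
Solving simultaneously: a = 411.609, b = 423.848.

411.61 lb product A, 423.85 lb diammonium phosphate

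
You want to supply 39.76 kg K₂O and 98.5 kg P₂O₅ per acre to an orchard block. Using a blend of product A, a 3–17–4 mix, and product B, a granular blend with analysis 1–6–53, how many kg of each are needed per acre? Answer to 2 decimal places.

Let a = kg of product A, b = kg of product B (per acre).
K₂O: 0.04·a + 0.53·b = 39.76
P₂O₅: 0.17·a + 0.06·b = 98.5
Eliminate b: (row1) − 0.53/0.06·(row2) → -1.46167·a = -830.323, so a = 568.066.
Then b = (98.5 − 0.17·568.066) / 0.06 = 32.146.

568.07 kg product A, 32.15 kg product B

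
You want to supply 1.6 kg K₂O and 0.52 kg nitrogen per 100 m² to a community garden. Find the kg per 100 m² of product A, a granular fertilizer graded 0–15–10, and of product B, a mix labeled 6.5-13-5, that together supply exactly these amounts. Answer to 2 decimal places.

12.00 kg product A, 8.00 kg product B

With a, b = kg per 100 m² of product A and product B:
K₂O: 0.1·a + 0.05·b = 1.6
N: 0·a + 0.065·b = 0.52
Solving simultaneously: a = 12, b = 8.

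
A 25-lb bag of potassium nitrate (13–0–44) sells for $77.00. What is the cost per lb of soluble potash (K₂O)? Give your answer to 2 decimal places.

$7.00 per lb K₂O

K₂O in bag = 25 × 44% = 11 lb.
Cost per lb K₂O = $77.00 / 11 = $7.0000.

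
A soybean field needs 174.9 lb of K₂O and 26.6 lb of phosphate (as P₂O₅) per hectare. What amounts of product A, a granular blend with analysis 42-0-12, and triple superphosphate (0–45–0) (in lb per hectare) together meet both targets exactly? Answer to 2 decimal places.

Let a = lb of product A, b = lb of triple superphosphate (per hectare).
K₂O: 0.12·a + 0·b = 174.9
P₂O₅: 0·a + 0.45·b = 26.6
Solving simultaneously: a = 1457.5, b = 59.1111.

1457.50 lb product A, 59.11 lb triple superphosphate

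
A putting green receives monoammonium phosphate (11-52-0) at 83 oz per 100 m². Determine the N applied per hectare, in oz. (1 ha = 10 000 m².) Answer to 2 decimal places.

913.00 oz N per hectare

nitrogen per 100 m² = 83 × 11% = 9.13 oz.
Convert to per hectare: 9.13 × 100 = 913 oz.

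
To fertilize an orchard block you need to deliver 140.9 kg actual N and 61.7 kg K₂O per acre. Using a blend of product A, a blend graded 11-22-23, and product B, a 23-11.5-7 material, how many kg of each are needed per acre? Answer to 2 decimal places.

With a, b = kg per acre of product A and product B:
N: 0.11·a + 0.23·b = 140.9
K₂O: 0.23·a + 0.07·b = 61.7
Eliminate a: (row1) − 0.11/0.23·(row2) → 0.196522·b = 111.391, so b = 566.814.
Back-substitute: a = (140.9 − 0.23·566.814) / 0.11 = 95.7522.

95.75 kg product A, 566.81 kg product B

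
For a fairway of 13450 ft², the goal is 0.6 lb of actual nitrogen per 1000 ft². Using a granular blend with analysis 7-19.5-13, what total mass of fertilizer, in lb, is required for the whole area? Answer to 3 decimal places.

115.286 lb

Product per 1000 ft² = 0.6 / 7% = 8.57143 lb.
Total product = 8.57143 × 13450 / 1000 = 115.2857 lb.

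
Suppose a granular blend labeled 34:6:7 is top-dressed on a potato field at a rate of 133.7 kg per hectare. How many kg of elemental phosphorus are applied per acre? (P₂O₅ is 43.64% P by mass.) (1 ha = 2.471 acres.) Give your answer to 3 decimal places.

1.417 kg P per acre

P₂O₅ per hectare = 133.7 × 6% = 8.022 kg.
Elemental P = 8.022 × 0.4364 = 3.5008 kg per hectare.
Convert to per acre: 3.5008 × 0.404694 = 1.41675 kg.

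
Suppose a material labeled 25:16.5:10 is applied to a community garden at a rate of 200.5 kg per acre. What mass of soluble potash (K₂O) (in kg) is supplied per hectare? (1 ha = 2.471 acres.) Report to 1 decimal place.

49.5 kg K₂O per hectare

K₂O per acre = 200.5 × 10% = 20.05 kg.
Convert to per hectare: 20.05 × 2.471 = 49.5436 kg.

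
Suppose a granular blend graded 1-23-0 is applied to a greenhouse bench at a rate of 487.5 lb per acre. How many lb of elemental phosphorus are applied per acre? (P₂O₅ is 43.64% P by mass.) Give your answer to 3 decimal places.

P₂O₅ per acre = 487.5 × 23% = 112.125 lb.
Elemental P = 112.125 × 0.4364 = 48.9314 lb per acre.

48.931 lb P per acre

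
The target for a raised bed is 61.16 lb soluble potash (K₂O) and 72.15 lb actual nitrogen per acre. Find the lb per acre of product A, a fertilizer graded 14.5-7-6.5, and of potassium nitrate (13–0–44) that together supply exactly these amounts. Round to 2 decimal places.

429.90 lb product A, 75.49 lb potassium nitrate

With a, b = lb per acre of product A and potassium nitrate:
K₂O: 0.065·a + 0.44·b = 61.16
N: 0.145·a + 0.13·b = 72.15
Eliminate a: (row1) − 0.065/0.145·(row2) → 0.381724·b = 28.8169, so b = 75.4914.
Back-substitute: a = (61.16 − 0.44·75.4914) / 0.065 = 429.904.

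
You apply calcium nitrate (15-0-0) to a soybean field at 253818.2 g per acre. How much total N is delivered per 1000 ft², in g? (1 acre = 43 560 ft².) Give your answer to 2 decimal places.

874.03 g N per thousand sq ft

nitrogen per acre = 253818.2 × 15% = 38072.7 g.
Convert to per 1000 ft²: 38072.7 × 0.0229568 = 874.0296 g.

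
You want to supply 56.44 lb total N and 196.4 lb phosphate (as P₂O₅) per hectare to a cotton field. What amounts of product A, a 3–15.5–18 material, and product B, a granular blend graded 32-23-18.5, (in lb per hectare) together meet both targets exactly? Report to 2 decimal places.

1167.84 lb product A, 66.89 lb product B

Per-hectare balance (a = product A, b = product B):
N: 0.03·a + 0.32·b = 56.44
P₂O₅: 0.155·a + 0.23·b = 196.4
From row1: a = (56.44 − 0.32·b) / 0.03.
Into row2: 0.155·(56.44 − 0.32·b)/0.03 + 0.23·b = 196.4 → b = 66.8899, a = 1167.841.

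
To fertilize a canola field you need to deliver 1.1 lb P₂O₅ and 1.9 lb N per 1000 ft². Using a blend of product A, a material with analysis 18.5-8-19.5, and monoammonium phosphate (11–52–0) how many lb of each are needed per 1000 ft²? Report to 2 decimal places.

Let a = lb of product A, b = lb of monoammonium phosphate (per 1000 ft²).
P₂O₅: 0.08·a + 0.52·b = 1.1
N: 0.185·a + 0.11·b = 1.9
Solving simultaneously: a = 9.91991, b = 0.589245.

9.92 lb product A, 0.59 lb monoammonium phosphate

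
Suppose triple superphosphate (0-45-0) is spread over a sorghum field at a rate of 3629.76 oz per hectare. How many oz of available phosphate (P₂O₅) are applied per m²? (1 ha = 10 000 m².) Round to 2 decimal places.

0.16 oz P₂O₅ per sq m

P₂O₅ per hectare = 3629.76 × 45% = 1633.39 oz.
Convert to per m²: 1633.39 × 0.0001 = 0.163339 oz.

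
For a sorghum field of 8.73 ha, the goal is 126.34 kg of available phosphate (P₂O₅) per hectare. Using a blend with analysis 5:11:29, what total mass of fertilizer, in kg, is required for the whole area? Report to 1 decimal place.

Product per hectare = 126.34 / 11% = 1148.55 kg.
Total product = 1148.55 × 8.73 = 10026.802 kg.

10026.8 kg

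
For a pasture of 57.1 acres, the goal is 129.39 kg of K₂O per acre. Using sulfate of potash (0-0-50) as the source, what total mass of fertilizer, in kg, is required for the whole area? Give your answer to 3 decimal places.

Product per acre = 129.39 / 50% = 258.78 kg.
Total product = 258.78 × 57.1 = 14776.338 kg.

14776.338 kg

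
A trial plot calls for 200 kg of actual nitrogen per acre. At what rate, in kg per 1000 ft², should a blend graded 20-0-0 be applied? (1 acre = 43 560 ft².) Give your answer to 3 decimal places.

22.957 kg of product per thousand sq ft

Product per acre = 200 / 20% = 1000 kg.
Convert to per 1000 ft²: 1000 × 0.0229568 = 22.9568 kg.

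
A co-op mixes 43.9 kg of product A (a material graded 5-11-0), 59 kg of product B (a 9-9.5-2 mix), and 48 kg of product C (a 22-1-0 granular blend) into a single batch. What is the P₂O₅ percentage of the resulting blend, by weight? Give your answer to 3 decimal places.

Total mass = 43.9 + 59 + 48 = 150.9 kg.
P₂O₅ mass = 11%×43.9 + 9.5%×59 + 1%×48 = 10.914 kg.
% P₂O₅ = 10.914 / 150.9 = 7.2326%.

7.233% P₂O₅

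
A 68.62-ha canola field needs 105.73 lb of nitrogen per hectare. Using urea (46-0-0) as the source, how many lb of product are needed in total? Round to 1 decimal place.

15772.2 lb

Product per hectare = 105.73 / 46% = 229.848 lb.
Total product = 229.848 × 68.62 = 15772.16 lb.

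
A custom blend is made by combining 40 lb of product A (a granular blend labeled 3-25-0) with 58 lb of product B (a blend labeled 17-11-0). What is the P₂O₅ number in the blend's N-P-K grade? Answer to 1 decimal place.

Total mass = 40 + 58 = 98 lb.
P₂O₅ mass = 25%×40 + 11%×58 = 16.38 lb.
% P₂O₅ = 16.38 / 98 = 16.7143%.

16.7% P₂O₅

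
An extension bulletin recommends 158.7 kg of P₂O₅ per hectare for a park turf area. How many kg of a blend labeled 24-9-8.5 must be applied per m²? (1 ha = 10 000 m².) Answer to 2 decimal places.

Product per hectare = 158.7 / 9% = 1763.33 kg.
Convert to per m²: 1763.33 × 0.0001 = 0.176333 kg.

0.18 kg of product per sq m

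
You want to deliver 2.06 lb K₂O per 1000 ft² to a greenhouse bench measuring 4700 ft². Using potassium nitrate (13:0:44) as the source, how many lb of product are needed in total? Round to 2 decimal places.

Product per 1000 ft² = 2.06 / 44% = 4.68182 lb.
Total product = 4.68182 × 4700 / 1000 = 22.0045 lb.

22.00 lb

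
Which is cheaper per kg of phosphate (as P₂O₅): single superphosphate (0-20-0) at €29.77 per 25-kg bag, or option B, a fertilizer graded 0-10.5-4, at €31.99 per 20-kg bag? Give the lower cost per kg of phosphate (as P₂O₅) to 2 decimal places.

€5.95 per kg P₂O₅ (single superphosphate)

single superphosphate: P₂O₅ per bag = 25 × 20% = 5 kg; cost = 29.77 / 5 = €5.9540/kg P₂O₅.
option B: P₂O₅ per bag = 20 × 10.5% = 2.1 kg; cost = 31.99 / 2.1 = €15.2333/kg P₂O₅.
single superphosphate is cheaper.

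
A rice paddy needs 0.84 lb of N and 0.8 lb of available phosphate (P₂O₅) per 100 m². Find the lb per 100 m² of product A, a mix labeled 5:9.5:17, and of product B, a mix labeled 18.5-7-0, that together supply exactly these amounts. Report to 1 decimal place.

With a, b = lb per 100 m² of product A and product B:
N: 0.05·a + 0.185·b = 0.84
P₂O₅: 0.095·a + 0.07·b = 0.8
Eliminate a: (row1) − 0.05/0.095·(row2) → 0.148158·b = 0.418947, so b = 2.82771.
Back-substitute: a = (0.84 − 0.185·2.82771) / 0.05 = 6.33748.

6.3 lb product A, 2.8 lb product B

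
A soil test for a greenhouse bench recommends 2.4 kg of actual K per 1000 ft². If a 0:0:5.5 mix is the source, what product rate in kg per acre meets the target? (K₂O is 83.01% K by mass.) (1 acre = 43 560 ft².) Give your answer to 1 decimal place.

As K₂O: 2.4 / 0.8301 = 2.89122 kg per 1000 ft².
Product per 1000 ft² = 2.89122 / 5.5% = 52.5676 kg.
Convert to per acre: 52.5676 × 43.56 = 2289.84 kg.

2289.8 kg of product per acre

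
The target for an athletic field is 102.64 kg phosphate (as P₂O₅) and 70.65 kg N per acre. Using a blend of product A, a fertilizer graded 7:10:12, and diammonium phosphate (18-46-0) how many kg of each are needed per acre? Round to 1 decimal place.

Per-acre balance (a = product A, b = diammonium phosphate):
P₂O₅: 0.1·a + 0.46·b = 102.64
N: 0.07·a + 0.18·b = 70.65
Eliminate b: (row1) − 0.46/0.18·(row2) → -0.0788889·a = -77.91, so a = 987.592.
Then b = (70.65 − 0.07·987.592) / 0.18 = 8.43662.

987.6 kg product A, 8.4 kg diammonium phosphate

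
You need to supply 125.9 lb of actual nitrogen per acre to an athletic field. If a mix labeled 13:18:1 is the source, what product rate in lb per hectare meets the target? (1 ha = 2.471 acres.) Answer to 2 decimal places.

2393.07 lb of product per hectare

Product per acre = 125.9 / 13% = 968.462 lb.
Convert to per hectare: 968.462 × 2.471 = 2393.068 lb.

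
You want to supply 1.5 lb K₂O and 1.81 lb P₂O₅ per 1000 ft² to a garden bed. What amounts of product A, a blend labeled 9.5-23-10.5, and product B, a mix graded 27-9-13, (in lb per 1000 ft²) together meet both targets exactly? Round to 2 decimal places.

4.90 lb product A, 7.58 lb product B

Per-1000 ft² balance (a = product A, b = product B):
K₂O: 0.105·a + 0.13·b = 1.5
P₂O₅: 0.23·a + 0.09·b = 1.81
Solving simultaneously: a = 4.90465, b = 7.57702.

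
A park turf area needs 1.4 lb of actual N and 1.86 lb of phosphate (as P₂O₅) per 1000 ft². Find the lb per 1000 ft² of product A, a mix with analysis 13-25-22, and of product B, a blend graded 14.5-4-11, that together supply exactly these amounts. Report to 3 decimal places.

6.882 lb product A, 3.485 lb product B

Per-1000 ft² balance (a = product A, b = product B):
N: 0.13·a + 0.145·b = 1.4
P₂O₅: 0.25·a + 0.04·b = 1.86
From row1: a = (1.4 − 0.145·b) / 0.13.
Into row2: 0.25·(1.4 − 0.145·b)/0.13 + 0.04·b = 1.86 → b = 3.4847, a = 6.88245.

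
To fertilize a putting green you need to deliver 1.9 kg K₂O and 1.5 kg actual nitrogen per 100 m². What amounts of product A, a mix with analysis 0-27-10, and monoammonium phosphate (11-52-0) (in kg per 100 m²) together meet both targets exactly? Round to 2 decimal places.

19.00 kg product A, 13.64 kg monoammonium phosphate

Per-100 m² balance (a = product A, b = monoammonium phosphate):
K₂O: 0.1·a + 0·b = 1.9
N: 0·a + 0.11·b = 1.5
Solving simultaneously: a = 19, b = 13.6364.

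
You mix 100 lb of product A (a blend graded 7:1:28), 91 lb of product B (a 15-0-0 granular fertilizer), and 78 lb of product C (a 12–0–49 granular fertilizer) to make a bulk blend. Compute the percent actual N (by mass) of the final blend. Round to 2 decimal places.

Total mass = 100 + 91 + 78 = 269 lb.
N mass = 7%×100 + 15%×91 + 12%×78 = 30.01 lb.
% N = 30.01 / 269 = 11.1561%.

11.16% N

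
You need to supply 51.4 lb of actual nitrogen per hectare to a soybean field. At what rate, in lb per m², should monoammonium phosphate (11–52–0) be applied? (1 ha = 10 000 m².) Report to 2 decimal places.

Product per hectare = 51.4 / 11% = 467.273 lb.
Convert to per m²: 467.273 × 0.0001 = 0.0467273 lb.

0.05 lb of product per sq m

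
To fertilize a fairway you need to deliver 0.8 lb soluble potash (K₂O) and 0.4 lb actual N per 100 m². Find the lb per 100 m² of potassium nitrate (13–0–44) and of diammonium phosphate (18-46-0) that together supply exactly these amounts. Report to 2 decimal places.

Let a = lb of potassium nitrate, b = lb of diammonium phosphate (per 100 m²).
K₂O: 0.44·a + 0·b = 0.8
N: 0.13·a + 0.18·b = 0.4
Solving simultaneously: a = 1.81818, b = 0.909091.

1.82 lb potassium nitrate, 0.91 lb diammonium phosphate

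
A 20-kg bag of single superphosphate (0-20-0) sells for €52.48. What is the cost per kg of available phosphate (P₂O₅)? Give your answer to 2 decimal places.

€13.12 per kg P₂O₅

P₂O₅ in bag = 20 × 20% = 4 kg.
Cost per kg P₂O₅ = €52.48 / 4 = €13.1200.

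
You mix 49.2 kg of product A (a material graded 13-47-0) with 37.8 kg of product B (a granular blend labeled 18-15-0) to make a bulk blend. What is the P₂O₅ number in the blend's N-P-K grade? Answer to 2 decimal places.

Total mass = 49.2 + 37.8 = 87 kg.
P₂O₅ mass = 47%×49.2 + 15%×37.8 = 28.794 kg.
% P₂O₅ = 28.794 / 87 = 33.0966%.

33.10% P₂O₅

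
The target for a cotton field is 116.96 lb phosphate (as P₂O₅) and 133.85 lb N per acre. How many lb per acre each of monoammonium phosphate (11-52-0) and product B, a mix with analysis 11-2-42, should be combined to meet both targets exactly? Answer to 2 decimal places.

185.25 lb monoammonium phosphate, 1031.57 lb product B

Per-acre balance (a = monoammonium phosphate, b = product B):
P₂O₅: 0.52·a + 0.02·b = 116.96
N: 0.11·a + 0.11·b = 133.85
Solving simultaneously: a = 185.247, b = 1031.571.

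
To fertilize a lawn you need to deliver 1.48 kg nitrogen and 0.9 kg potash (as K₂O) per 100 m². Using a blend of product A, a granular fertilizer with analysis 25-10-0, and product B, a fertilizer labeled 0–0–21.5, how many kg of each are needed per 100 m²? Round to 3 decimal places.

Let a = kg of product A, b = kg of product B (per 100 m²).
N: 0.25·a + 0·b = 1.48
K₂O: 0·a + 0.215·b = 0.9
Solving simultaneously: a = 5.92, b = 4.18605.

5.920 kg product A, 4.186 kg product B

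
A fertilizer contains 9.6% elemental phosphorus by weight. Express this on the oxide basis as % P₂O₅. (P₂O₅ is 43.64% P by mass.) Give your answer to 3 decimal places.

%P₂O₅ = 9.6 / 0.4364 = 21.9982%.

21.998% P₂O₅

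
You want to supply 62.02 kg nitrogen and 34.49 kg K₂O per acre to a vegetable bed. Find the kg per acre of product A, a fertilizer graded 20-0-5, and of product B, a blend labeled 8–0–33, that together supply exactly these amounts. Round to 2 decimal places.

285.60 kg product A, 61.24 kg product B

With a, b = kg per acre of product A and product B:
N: 0.2·a + 0.08·b = 62.02
K₂O: 0.05·a + 0.33·b = 34.49
Eliminate a: (row1) − 0.2/0.05·(row2) → -1.24·b = -75.94, so b = 61.2419.
Back-substitute: a = (62.02 − 0.08·61.2419) / 0.2 = 285.603.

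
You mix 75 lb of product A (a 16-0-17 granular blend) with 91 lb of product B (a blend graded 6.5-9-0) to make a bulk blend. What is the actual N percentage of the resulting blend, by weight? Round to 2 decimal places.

Total mass = 75 + 91 = 166 lb.
N mass = 16%×75 + 6.5%×91 = 17.915 lb.
% N = 17.915 / 166 = 10.7922%.

10.79% N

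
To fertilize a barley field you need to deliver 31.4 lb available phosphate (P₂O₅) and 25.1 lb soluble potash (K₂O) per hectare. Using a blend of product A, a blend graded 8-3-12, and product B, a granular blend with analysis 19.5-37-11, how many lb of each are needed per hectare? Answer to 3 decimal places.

141.922 lb product A, 73.358 lb product B

Per-hectare balance (a = product A, b = product B):
P₂O₅: 0.03·a + 0.37·b = 31.4
K₂O: 0.12·a + 0.11·b = 25.1
Solving simultaneously: a = 141.9221, b = 73.3577.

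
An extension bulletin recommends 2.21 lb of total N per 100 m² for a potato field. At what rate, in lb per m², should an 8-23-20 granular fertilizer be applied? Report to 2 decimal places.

Product per 100 m² = 2.21 / 8% = 27.625 lb.
Convert to per m²: 27.625 × 0.01 = 0.27625 lb.

0.28 lb of product per sq m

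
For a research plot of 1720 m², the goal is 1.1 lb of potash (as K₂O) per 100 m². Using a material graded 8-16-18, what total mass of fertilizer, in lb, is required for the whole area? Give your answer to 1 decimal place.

Product per 100 m² = 1.1 / 18% = 6.11111 lb.
Total product = 6.11111 × 1720 / 100 = 105.111 lb.

105.1 lb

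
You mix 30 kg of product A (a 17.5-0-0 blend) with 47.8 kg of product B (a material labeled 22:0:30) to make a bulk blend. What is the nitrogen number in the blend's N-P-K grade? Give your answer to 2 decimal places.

Total mass = 30 + 47.8 = 77.8 kg.
N mass = 17.5%×30 + 22%×47.8 = 15.766 kg.
% N = 15.766 / 77.8 = 20.2648%.

20.26% N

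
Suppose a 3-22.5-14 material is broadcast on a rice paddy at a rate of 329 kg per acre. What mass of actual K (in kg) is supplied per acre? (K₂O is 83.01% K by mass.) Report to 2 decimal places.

K₂O per acre = 329 × 14% = 46.06 kg.
Elemental K = 46.06 × 0.8301 = 38.2344 kg per acre.

38.23 kg K per acre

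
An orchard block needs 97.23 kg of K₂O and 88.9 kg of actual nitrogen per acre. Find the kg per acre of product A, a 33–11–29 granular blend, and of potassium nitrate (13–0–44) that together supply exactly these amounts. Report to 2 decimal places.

Per-acre balance (a = product A, b = potassium nitrate):
K₂O: 0.29·a + 0.44·b = 97.23
N: 0.33·a + 0.13·b = 88.9
Solving simultaneously: a = 246.289, b = 58.6502.

246.29 kg product A, 58.65 kg potassium nitrate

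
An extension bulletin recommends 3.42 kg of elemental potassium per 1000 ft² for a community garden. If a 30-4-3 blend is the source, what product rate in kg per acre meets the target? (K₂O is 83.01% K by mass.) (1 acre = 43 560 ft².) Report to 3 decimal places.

5982.219 kg of product per acre

As K₂O: 3.42 / 0.8301 = 4.11999 kg per 1000 ft².
Product per 1000 ft² = 4.11999 / 3% = 137.333 kg.
Convert to per acre: 137.333 × 43.56 = 5982.21901 kg.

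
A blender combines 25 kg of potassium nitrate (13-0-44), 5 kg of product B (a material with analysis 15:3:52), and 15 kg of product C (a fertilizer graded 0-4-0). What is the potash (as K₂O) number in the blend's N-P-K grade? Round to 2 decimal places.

Total mass = 25 + 5 + 15 = 45 kg.
K₂O mass = 44%×25 + 52%×5 + 0%×15 = 13.6 kg.
% K₂O = 13.6 / 45 = 30.2222%.

30.22% K₂O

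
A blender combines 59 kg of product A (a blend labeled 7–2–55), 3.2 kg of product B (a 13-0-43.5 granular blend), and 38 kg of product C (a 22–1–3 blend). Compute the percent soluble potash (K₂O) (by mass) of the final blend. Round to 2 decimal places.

34.91% K₂O

Total mass = 59 + 3.2 + 38 = 100.2 kg.
K₂O mass = 55%×59 + 43.5%×3.2 + 3%×38 = 34.982 kg.
% K₂O = 34.982 / 100.2 = 34.9122%.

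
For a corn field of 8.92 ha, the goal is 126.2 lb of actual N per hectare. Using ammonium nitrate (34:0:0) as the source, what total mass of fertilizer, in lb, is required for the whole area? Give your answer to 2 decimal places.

3310.89 lb

Product per hectare = 126.2 / 34% = 371.176 lb.
Total product = 371.176 × 8.92 = 3310.894 lb.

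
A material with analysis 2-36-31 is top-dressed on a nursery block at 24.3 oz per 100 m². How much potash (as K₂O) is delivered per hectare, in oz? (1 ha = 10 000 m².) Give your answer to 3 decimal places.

K₂O per 100 m² = 24.3 × 31% = 7.533 oz.
Convert to per hectare: 7.533 × 100 = 753.3 oz.

753.300 oz K₂O per hectare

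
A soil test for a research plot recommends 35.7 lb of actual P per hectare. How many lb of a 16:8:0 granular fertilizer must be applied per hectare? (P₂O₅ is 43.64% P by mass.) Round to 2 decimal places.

1022.57 lb of product per hectare

As P₂O₅: 35.7 / 0.4364 = 81.8057 lb per hectare.
Product per hectare = 81.8057 / 8% = 1022.571 lb.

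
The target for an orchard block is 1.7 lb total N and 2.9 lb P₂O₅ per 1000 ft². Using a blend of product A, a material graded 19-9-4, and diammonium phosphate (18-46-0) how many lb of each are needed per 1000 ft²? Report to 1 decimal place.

With a, b = lb per 1000 ft² of product A and diammonium phosphate:
N: 0.19·a + 0.18·b = 1.7
P₂O₅: 0.09·a + 0.46·b = 2.9
Solving simultaneously: a = 3.65169, b = 5.58989.

3.7 lb product A, 5.6 lb diammonium phosphate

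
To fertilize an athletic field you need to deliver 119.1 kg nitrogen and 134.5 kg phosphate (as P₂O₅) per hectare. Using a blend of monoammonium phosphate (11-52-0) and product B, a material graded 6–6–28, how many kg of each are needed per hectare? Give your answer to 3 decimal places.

Per-hectare balance (a = monoammonium phosphate, b = product B):
N: 0.11·a + 0.06·b = 119.1
P₂O₅: 0.52·a + 0.06·b = 134.5
Solving simultaneously: a = 37.56098, b = 1916.1382.

37.561 kg monoammonium phosphate, 1916.138 kg product B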